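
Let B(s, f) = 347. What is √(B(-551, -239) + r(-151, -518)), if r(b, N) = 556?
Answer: √903 ≈ 30.050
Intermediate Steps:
√(B(-551, -239) + r(-151, -518)) = √(347 + 556) = √903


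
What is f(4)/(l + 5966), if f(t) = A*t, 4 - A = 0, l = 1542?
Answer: 4/1877 ≈ 0.0021311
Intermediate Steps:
A = 4 (A = 4 - 1*0 = 4 + 0 = 4)
f(t) = 4*t
f(4)/(l + 5966) = (4*4)/(1542 + 5966) = 16/7508 = (1/7508)*16 = 4/1877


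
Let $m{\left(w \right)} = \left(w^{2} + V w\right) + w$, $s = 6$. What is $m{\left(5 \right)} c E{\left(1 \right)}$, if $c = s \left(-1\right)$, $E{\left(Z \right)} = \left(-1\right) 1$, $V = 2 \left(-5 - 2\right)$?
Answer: $-240$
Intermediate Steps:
$V = -14$ ($V = 2 \left(-7\right) = -14$)
$E{\left(Z \right)} = -1$
$m{\left(w \right)} = w^{2} - 13 w$ ($m{\left(w \right)} = \left(w^{2} - 14 w\right) + w = w^{2} - 13 w$)
$c = -6$ ($c = 6 \left(-1\right) = -6$)
$m{\left(5 \right)} c E{\left(1 \right)} = 5 \left(-13 + 5\right) \left(-6\right) \left(-1\right) = 5 \left(-8\right) \left(-6\right) \left(-1\right) = \left(-40\right) \left(-6\right) \left(-1\right) = 240 \left(-1\right) = -240$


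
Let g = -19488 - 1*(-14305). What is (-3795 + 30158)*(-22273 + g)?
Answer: -723822528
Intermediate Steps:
g = -5183 (g = -19488 + 14305 = -5183)
(-3795 + 30158)*(-22273 + g) = (-3795 + 30158)*(-22273 - 5183) = 26363*(-27456) = -723822528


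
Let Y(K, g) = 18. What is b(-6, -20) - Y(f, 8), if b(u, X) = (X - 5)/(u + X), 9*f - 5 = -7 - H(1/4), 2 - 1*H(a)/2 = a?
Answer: -443/26 ≈ -17.038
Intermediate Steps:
H(a) = 4 - 2*a
f = -11/18 (f = 5/9 + (-7 - (4 - 2/4))/9 = 5/9 + (-7 - (4 - 2*1/4))/9 = 5/9 + (-7 - (4 - 1/2))/9 = 5/9 + (-7 - 1*7/2)/9 = 5/9 + (-7 - 7/2)/9 = 5/9 + (1/9)*(-21/2) = 5/9 - 7/6 = -11/18 ≈ -0.61111)
b(u, X) = (-5 + X)/(X + u)
b(-6, -20) - Y(f, 8) = (-5 - 20)/(-20 - 6) - 1*18 = -25/(-26) - 18 = -1/26*(-25) - 18 = 25/26 - 18 = -443/26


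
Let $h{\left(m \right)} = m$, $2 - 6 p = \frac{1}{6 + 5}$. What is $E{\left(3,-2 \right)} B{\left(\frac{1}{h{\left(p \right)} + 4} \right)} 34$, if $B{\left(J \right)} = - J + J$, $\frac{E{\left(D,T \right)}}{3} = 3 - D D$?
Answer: $0$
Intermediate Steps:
$p = \frac{7}{22}$ ($p = \frac{1}{3} - \frac{1}{6 \left(6 + 5\right)} = \frac{1}{3} - \frac{1}{6 \cdot 11} = \frac{1}{3} - \frac{1}{66} = \frac{7}{22} \approx 0.31818$)
$E{\left(D,T \right)} = 9 - 3 D^{2}$ ($E{\left(D,T \right)} = 3 \left(3 - D D\right) = 3 \left(3 - D^{2}\right) = 9 - 3 D^{2}$)
$B{\left(J \right)} = 0$
$E{\left(3,-2 \right)} B{\left(\frac{1}{h{\left(p \right)} + 4} \right)} 34 = \left(9 - 3 \cdot 3^{2}\right) 0 \cdot 34 = \left(9 - 27\right) 0 \cdot 34 = \left(-18\right) 0 \cdot 34 = 0 \cdot 34 = 0$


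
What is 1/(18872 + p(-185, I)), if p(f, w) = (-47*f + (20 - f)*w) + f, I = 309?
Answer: 1/90727 ≈ 1.1022e-5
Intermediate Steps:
p(f, w) = -46*f + w*(20 - f) (p(f, w) = (-47*f + w*(20 - f)) + f = -46*f + w*(20 - f))
1/(18872 + p(-185, I)) = 1/(18872 + (-46*(-185) + 20*309 - 1*(-185)*309)) = 1/(18872 + (8510 + 6180 + 57165)) = 1/(18872 + 71855) = 1/90727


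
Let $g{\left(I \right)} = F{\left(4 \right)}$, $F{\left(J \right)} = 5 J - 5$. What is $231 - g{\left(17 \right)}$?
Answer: $216$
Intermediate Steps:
$F{\left(J \right)} = -5 + 5 J$
$g{\left(I \right)} = 15$ ($g{\left(I \right)} = -5 + 5 \cdot 4 = -5 + 20 = 15$)
$231 - g{\left(17 \right)} = 231 - 15 = 216$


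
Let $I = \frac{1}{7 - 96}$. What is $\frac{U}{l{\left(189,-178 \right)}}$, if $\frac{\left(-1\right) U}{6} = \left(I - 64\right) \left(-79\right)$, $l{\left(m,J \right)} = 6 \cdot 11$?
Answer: $- \frac{450063}{979} \approx -459.72$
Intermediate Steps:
$I = - \frac{1}{89}$ ($I = \frac{1}{-89} = - \frac{1}{89} \approx -0.011236$)
$l{\left(m,J \right)} = 66$
$U = - \frac{2700378}{89}$ ($U = - 6 \left(- \frac{1}{89} - 64\right) \left(-79\right) = - 6 \left(\left(- \frac{5697}{89}\right) \left(-79\right)\right) = \left(-6\right) \frac{450063}{89} = - \frac{2700378}{89} \approx -30341.0$)
$\frac{U}{l{\left(189,-178 \right)}} = - \frac{2700378}{89 \cdot 66} = \left(- \frac{2700378}{89}\right) \frac{1}{66} = - \frac{450063}{979}$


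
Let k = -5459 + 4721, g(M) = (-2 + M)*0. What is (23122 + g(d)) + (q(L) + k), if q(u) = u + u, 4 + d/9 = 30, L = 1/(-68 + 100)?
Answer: 358145/16 ≈ 22384.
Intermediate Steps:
L = 1/32 ≈ 0.031250
d = 234 (d = -36 + 9*30 = -36 + 270 = 234)
g(M) = 0
q(u) = 2*u
k = -738
(23122 + g(d)) + (q(L) + k) = (23122 + 0) + (2*(1/32) - 738) = 23122 + (1/16 - 738) = 23122 - 11807/16 = 358145/16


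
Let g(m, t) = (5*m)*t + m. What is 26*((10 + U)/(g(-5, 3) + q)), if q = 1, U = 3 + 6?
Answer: -494/79 ≈ -6.2532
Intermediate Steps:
g(m, t) = m + 5*m*t (g(m, t) = 5*m*t + m = m + 5*m*t)
U = 9
26*((10 + U)/(g(-5, 3) + q)) = 26*((10 + 9)/(-5*(1 + 5*3) + 1)) = 26*(19/(-5*(1 + 15) + 1)) = 26*(19/(-5*16 + 1)) = 26*(19/(-80 + 1)) = 26*(19/(-79)) = 26*(19*(-1/79)) = 26*(-19/79) = -494/79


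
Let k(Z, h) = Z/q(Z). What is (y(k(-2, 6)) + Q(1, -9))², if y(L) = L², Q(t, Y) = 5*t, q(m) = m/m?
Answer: 81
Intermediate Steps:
q(m) = 1
k(Z, h) = Z (k(Z, h) = Z/1 = Z*1 = Z)
(y(k(-2, 6)) + Q(1, -9))² = ((-2)² + 5*1)² = (4 + 5)² = 9² = 81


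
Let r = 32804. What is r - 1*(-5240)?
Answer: 38044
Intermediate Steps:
r - 1*(-5240) = 32804 - 1*(-5240) = 32804 + 5240 = 38044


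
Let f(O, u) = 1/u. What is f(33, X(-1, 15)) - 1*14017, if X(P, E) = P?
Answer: -14018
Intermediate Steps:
f(33, X(-1, 15)) - 1*14017 = 1/(-1) - 1*14017 = -1 - 14017 = -14018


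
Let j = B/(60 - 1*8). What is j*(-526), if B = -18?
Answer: 2367/13 ≈ 182.08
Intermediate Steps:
j = -9/26 (j = -18/(60 - 1*8) = -18/(60 - 8) = -18/52 = -18*1/52 = -9/26 ≈ -0.34615)
j*(-526) = -9/26*(-526) = 2367/13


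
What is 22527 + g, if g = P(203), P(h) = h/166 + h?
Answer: 3773383/166 ≈ 22731.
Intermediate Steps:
P(h) = 167*h/166 (P(h) = h/166 + h = 167*h/166)
g = 33901/166 (g = (167/166)*203 = 33901/166 ≈ 204.22)
22527 + g = 22527 + 33901/166 = 3773383/166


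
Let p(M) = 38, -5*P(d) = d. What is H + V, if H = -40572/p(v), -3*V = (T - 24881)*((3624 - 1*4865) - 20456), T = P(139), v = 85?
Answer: -51342696482/285 ≈ -1.8015e+8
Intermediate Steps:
P(d) = -d/5
T = -139/5 (T = -⅕*139 = -139/5 ≈ -27.800)
V = -2702231168/15 (V = -(-139/5 - 24881)*((3624 - 1*4865) - 20456)/3 = -(-124544)*((3624 - 4865) - 20456)/15 = -(-124544)*(-1241 - 20456)/15 = -(-124544)*(-21697)/15 = -⅓*2702231168/5 = -2702231168/15 ≈ -1.8015e+8)
H = -20286/19 (H = -40572/38 = -40572*1/38 = -20286/19 ≈ -1067.7)
H + V = -20286/19 - 2702231168/15 = -51342696482/285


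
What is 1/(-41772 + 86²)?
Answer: -1/34376 ≈ -2.9090e-5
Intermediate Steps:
1/(-41772 + 86²) = 1/(-41772 + 7396) = 1/(-34376) = -1/34376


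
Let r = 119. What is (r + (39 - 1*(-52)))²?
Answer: 44100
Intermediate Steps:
(r + (39 - 1*(-52)))² = (119 + (39 - 1*(-52)))² = (119 + (39 + 52))² = (119 + 91)² = 210² = 44100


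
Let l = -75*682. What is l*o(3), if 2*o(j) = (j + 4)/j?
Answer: -59675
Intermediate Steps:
l = -51150
o(j) = (4 + j)/(2*j) (o(j) = ((j + 4)/j)/2 = ((4 + j)/j)/2 = (4 + j)/(2*j))
l*o(3) = -25575*(4 + 3)/3 = -25575*7/3 = -51150*7/6 = -59675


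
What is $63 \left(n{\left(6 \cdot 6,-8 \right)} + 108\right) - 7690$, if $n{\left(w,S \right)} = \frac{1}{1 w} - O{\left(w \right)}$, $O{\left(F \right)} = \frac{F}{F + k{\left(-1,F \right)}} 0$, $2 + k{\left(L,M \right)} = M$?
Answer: $- \frac{3537}{4} \approx -884.25$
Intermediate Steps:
$k{\left(L,M \right)} = -2 + M$
$O{\left(F \right)} = 0$ ($O{\left(F \right)} = \frac{F}{F + \left(-2 + F\right)} 0 = \frac{F}{-2 + 2 F} 0 = 0$)
$n{\left(w,S \right)} = \frac{1}{w}$ ($n{\left(w,S \right)} = \frac{1}{1 w} - 0 = \frac{1}{w} + 0 = \frac{1}{w}$)
$63 \left(n{\left(6 \cdot 6,-8 \right)} + 108\right) - 7690 = 63 \left(\frac{1}{6 \cdot 6} + 108\right) - 7690 = 63 \left(\frac{1}{36} + 108\right) - 7690 = 63 \cdot \frac{3889}{36} - 7690 = \frac{27223}{4} - 7690 = - \frac{3537}{4}$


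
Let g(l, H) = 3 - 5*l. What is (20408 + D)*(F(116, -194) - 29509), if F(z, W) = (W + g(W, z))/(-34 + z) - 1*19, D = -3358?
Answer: -503290425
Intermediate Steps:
F(z, W) = -19 + (3 - 4*W)/(-34 + z) (F(z, W) = (W + (3 - 5*W))/(-34 + z) - 1*19 = (3 - 4*W)/(-34 + z) - 19 = -19 + (3 - 4*W)/(-34 + z))
(20408 + D)*(F(116, -194) - 29509) = (20408 - 3358)*((649 - 19*116 - 4*(-194))/(-34 + 116) - 29509) = 17050*((649 - 2204 + 776)/82 - 29509) = 17050*((1/82)*(-779) - 29509) = 17050*(-19/2 - 29509) = 17050*(-59037/2) = -503290425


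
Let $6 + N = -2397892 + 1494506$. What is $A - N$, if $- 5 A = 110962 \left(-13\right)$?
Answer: $\frac{5959466}{5} \approx 1.1919 \cdot 10^{6}$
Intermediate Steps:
$A = \frac{1442506}{5}$ ($A = - \frac{110962 \left(-13\right)}{5} = \left(- \frac{1}{5}\right) \left(-1442506\right) = \frac{1442506}{5} \approx 2.885 \cdot 10^{5}$)
$N = -903392$ ($N = -6 + \left(-2397892 + 1494506\right) = -6 - 903386 = -903392$)
$A - N = \frac{1442506}{5} - -903392 = \frac{1442506}{5} + 903392 = \frac{5959466}{5}$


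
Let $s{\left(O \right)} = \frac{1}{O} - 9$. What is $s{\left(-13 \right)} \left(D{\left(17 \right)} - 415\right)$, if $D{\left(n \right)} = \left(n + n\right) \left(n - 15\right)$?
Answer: $\frac{40946}{13} \approx 3149.7$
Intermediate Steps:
$D{\left(n \right)} = 2 n \left(-15 + n\right)$
$s{\left(O \right)} = -9 + \frac{1}{O}$ ($s{\left(O \right)} = \frac{1}{O} - 9 = -9 + \frac{1}{O}$)
$s{\left(-13 \right)} \left(D{\left(17 \right)} - 415\right) = \left(-9 + \frac{1}{-13}\right) \left(2 \cdot 17 \left(-15 + 17\right) - 415\right) = \left(-9 - \frac{1}{13}\right) \left(2 \cdot 17 \cdot 2 - 415\right) = - \frac{118 \left(68 - 415\right)}{13} = \left(- \frac{118}{13}\right) \left(-347\right) = \frac{40946}{13}$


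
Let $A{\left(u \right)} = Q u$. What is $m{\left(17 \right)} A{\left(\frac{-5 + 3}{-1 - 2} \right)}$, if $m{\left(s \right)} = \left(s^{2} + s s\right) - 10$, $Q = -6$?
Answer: $-2272$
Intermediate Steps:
$m{\left(s \right)} = -10 + 2 s^{2}$ ($m{\left(s \right)} = \left(s^{2} + s^{2}\right) - 10 = 2 s^{2} - 10 = -10 + 2 s^{2}$)
$A{\left(u \right)} = - 6 u$
$m{\left(17 \right)} A{\left(\frac{-5 + 3}{-1 - 2} \right)} = \left(-10 + 2 \cdot 17^{2}\right) \left(- 6 \frac{-5 + 3}{-1 - 2}\right) = \left(-10 + 2 \cdot 289\right) \left(- 6 \left(- \frac{2}{-3}\right)\right) = \left(-10 + 578\right) \left(- 6 \left(\left(-2\right) \left(- \frac{1}{3}\right)\right)\right) = 568 \left(\left(-6\right) \frac{2}{3}\right) = 568 \left(-4\right) = -2272$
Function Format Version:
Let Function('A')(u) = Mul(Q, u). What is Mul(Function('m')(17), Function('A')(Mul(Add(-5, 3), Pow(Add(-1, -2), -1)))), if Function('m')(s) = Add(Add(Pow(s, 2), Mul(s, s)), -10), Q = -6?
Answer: -2272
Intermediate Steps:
Function('m')(s) = Add(-10, Mul(2, Pow(s, 2))) (Function('m')(s) = Add(Add(Pow(s, 2), Pow(s, 2)), -10) = Add(Mul(2, Pow(s, 2)), -10) = Add(-10, Mul(2, Pow(s, 2))))
Function('A')(u) = Mul(-6, u)
Mul(Function('m')(17), Function('A')(Mul(Add(-5, 3), Pow(Add(-1, -2), -1)))) = Mul(Add(-10, Mul(2, Pow(17, 2))), Mul(-6, Mul(Add(-5, 3), Pow(Add(-1, -2), -1)))) = Mul(Add(-10, Mul(2, 289)), Mul(-6, Mul(-2, Pow(-3, -1)))) = Mul(Add(-10, 578), Mul(-6, Mul(-2, Rational(-1, 3)))) = Mul(568, Mul(-6, Rational(2, 3))) = Mul(568, -4) = -2272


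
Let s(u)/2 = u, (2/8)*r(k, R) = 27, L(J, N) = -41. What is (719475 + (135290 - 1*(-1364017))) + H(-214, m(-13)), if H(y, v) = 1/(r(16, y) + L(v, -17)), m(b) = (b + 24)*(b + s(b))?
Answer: 148658395/67 ≈ 2.2188e+6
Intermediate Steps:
r(k, R) = 108 (r(k, R) = 4*27 = 108)
s(u) = 2*u
m(b) = 3*b*(24 + b) (m(b) = (b + 24)*(b + 2*b) = (24 + b)*(3*b) = 3*b*(24 + b))
H(y, v) = 1/67 (H(y, v) = 1/(108 - 41) = 1/67)
(719475 + (135290 - 1*(-1364017))) + H(-214, m(-13)) = (719475 + (135290 - 1*(-1364017))) + 1/67 = (719475 + (135290 + 1364017)) + 1/67 = (719475 + 1499307) + 1/67 = 2218782 + 1/67 = 148658395/67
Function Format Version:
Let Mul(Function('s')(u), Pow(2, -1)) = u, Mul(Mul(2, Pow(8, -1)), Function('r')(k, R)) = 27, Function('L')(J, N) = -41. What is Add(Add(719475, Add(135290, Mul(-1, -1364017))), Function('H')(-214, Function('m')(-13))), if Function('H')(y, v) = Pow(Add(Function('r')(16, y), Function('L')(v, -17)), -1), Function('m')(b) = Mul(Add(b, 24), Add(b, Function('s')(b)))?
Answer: Rational(148658395, 67) ≈ 2.2188e+6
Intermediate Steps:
Function('r')(k, R) = 108 (Function('r')(k, R) = Mul(4, 27) = 108)
Function('s')(u) = Mul(2, u)
Function('m')(b) = Mul(3, b, Add(24, b)) (Function('m')(b) = Mul(Add(b, 24), Add(b, Mul(2, b))) = Mul(Add(24, b), Mul(3, b)) = Mul(3, b, Add(24, b)))
Function('H')(y, v) = Rational(1, 67) (Function('H')(y, v) = Pow(Add(108, -41), -1) = Pow(67, -1) = Rational(1, 67))
Add(Add(719475, Add(135290, Mul(-1, -1364017))), Function('H')(-214, Function('m')(-13))) = Add(Add(719475, Add(135290, Mul(-1, -1364017))), Rational(1, 67)) = Add(Add(719475, Add(135290, 1364017)), Rational(1, 67)) = Add(Add(719475, 1499307), Rational(1, 67)) = Add(2218782, Rational(1, 67)) = Rational(148658395, 67)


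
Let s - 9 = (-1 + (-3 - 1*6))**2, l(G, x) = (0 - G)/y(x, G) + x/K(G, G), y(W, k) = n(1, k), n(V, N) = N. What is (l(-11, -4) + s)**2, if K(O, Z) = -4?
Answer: 11881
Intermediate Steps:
y(W, k) = k
l(G, x) = -1 - x/4 (l(G, x) = (0 - G)/G + x/(-4) = (-G)/G + x*(-1/4) = -1 - x/4)
s = 109 (s = 9 + (-1 + (-3 - 1*6))**2 = 9 + (-1 + (-3 - 6))**2 = 9 + (-1 - 9)**2 = 9 + (-10)**2 = 9 + 100 = 109)
(l(-11, -4) + s)**2 = ((-1 - 1/4*(-4)) + 109)**2 = ((-1 + 1) + 109)**2 = (0 + 109)**2 = 109**2 = 11881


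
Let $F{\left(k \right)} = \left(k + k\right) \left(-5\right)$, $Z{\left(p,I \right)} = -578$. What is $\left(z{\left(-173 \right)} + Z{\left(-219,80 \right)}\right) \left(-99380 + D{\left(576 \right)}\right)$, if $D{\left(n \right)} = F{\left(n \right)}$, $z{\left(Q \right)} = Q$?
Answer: $78960140$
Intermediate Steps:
$F{\left(k \right)} = - 10 k$ ($F{\left(k \right)} = 2 k \left(-5\right) = - 10 k$)
$D{\left(n \right)} = - 10 n$
$\left(z{\left(-173 \right)} + Z{\left(-219,80 \right)}\right) \left(-99380 + D{\left(576 \right)}\right) = \left(-173 - 578\right) \left(-99380 - 5760\right) = - 751 \left(-99380 - 5760\right) = \left(-751\right) \left(-105140\right) = 78960140$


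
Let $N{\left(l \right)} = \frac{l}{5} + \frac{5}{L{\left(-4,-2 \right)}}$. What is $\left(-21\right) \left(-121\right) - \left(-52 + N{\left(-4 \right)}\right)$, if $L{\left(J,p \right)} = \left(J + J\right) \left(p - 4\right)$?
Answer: $\frac{622487}{240} \approx 2593.7$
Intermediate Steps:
$L{\left(J,p \right)} = 2 J \left(-4 + p\right)$
$N{\left(l \right)} = \frac{5}{48} + \frac{l}{5}$ ($N{\left(l \right)} = \frac{l}{5} + \frac{5}{2 \left(-4\right) \left(-4 - 2\right)} = l \frac{1}{5} + \frac{5}{2 \left(-4\right) \left(-6\right)} = \frac{l}{5} + \frac{5}{48} = \frac{5}{48} + \frac{l}{5}$)
$\left(-21\right) \left(-121\right) - \left(-52 + N{\left(-4 \right)}\right) = \left(-21\right) \left(-121\right) + \left(52 - \left(\frac{5}{48} + \frac{1}{5} \left(-4\right)\right)\right) = 2541 + \left(52 - \left(\frac{5}{48} - \frac{4}{5}\right)\right) = 2541 + \left(52 - - \frac{167}{240}\right) = 2541 + \left(52 + \frac{167}{240}\right) = 2541 + \frac{12647}{240} = \frac{622487}{240}$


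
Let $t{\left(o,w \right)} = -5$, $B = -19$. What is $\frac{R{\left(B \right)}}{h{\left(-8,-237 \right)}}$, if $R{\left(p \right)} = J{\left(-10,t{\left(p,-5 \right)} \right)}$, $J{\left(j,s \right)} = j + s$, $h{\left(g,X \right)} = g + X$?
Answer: $\frac{3}{49} \approx 0.061224$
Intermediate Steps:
$h{\left(g,X \right)} = X + g$
$R{\left(p \right)} = -15$ ($R{\left(p \right)} = -10 - 5 = -15$)
$\frac{R{\left(B \right)}}{h{\left(-8,-237 \right)}} = - \frac{15}{-237 - 8} = - \frac{15}{-245} = \left(-15\right) \left(- \frac{1}{245}\right) = \frac{3}{49}$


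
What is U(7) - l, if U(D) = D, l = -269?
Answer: 276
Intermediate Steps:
U(7) - l = 7 - 1*(-269) = 7 + 269 = 276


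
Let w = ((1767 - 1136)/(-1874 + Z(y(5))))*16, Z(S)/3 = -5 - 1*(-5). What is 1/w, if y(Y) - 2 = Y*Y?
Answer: -937/5048 ≈ -0.18562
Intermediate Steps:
y(Y) = 2 + Y² (y(Y) = 2 + Y*Y = 2 + Y²)
Z(S) = 0 (Z(S) = 3*(-5 - 1*(-5)) = 3*(-5 + 5) = 3*0 = 0)
w = -5048/937 (w = ((1767 - 1136)/(-1874 + 0))*16 = (631/(-1874))*16 = (631*(-1/1874))*16 = -631/1874*16 = -5048/937 ≈ -5.3874)
1/w = 1/(-5048/937) = -937/5048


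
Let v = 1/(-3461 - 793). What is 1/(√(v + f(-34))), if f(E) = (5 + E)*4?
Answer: -I*√2099200110/493465 ≈ -0.092848*I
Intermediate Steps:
f(E) = 20 + 4*E
v = -1/4254 (v = 1/(-4254) = -1/4254 ≈ -0.00023507)
1/(√(v + f(-34))) = 1/(√(-1/4254 + (20 + 4*(-34)))) = 1/(√(-1/4254 + (20 - 136))) = 1/(√(-1/4254 - 116)) = 1/(√(-493465/4254)) = 1/(I*√2099200110/4254) = -I*√2099200110/493465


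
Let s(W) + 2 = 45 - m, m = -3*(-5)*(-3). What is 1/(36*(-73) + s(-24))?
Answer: -1/2540 ≈ -0.00039370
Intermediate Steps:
m = -45 (m = 15*(-3) = -45)
s(W) = 88 (s(W) = -2 + (45 - 1*(-45)) = -2 + (45 + 45) = -2 + 90 = 88)
1/(36*(-73) + s(-24)) = 1/(36*(-73) + 88) = 1/(-2628 + 88) = 1/(-2540) = -1/2540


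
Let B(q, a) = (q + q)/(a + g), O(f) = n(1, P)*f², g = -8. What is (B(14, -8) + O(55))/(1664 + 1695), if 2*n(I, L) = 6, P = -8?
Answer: 36293/13436 ≈ 2.7012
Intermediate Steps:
n(I, L) = 3 (n(I, L) = (½)*6 = 3)
O(f) = 3*f²
B(q, a) = 2*q/(-8 + a) (B(q, a) = (q + q)/(a - 8) = (2*q)/(-8 + a) = 2*q/(-8 + a))
(B(14, -8) + O(55))/(1664 + 1695) = (2*14/(-8 - 8) + 3*55²)/(1664 + 1695) = (2*14/(-16) + 3*3025)/3359 = (2*14*(-1/16) + 9075)*(1/3359) = (-7/4 + 9075)*(1/3359) = (36293/4)*(1/3359) = 36293/13436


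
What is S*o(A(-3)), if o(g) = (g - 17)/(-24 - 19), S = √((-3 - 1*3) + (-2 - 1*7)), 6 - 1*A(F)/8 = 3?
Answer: -7*I*√15/43 ≈ -0.63049*I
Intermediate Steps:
A(F) = 24 (A(F) = 48 - 8*3 = 48 - 24 = 24)
S = I*√15 (S = √((-3 - 3) + (-2 - 7)) = √(-6 - 9) = √(-15) = I*√15 ≈ 3.873*I)
o(g) = 17/43 - g/43 (o(g) = (-17 + g)/(-43) = (-17 + g)*(-1/43) = 17/43 - g/43)
S*o(A(-3)) = (I*√15)*(17/43 - 1/43*24) = (I*√15)*(17/43 - 24/43) = (I*√15)*(-7/43) = -7*I*√15/43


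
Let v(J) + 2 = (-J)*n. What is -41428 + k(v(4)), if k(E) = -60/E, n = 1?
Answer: -41418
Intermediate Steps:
v(J) = -2 - J (v(J) = -2 - J*1 = -2 - J)
-41428 + k(v(4)) = -41428 - 60/(-2 - 1*4) = -41428 - 60/(-2 - 4) = -41428 - 60/(-6) = -41428 - 60*(-1/6) = -41428 + 10 = -41418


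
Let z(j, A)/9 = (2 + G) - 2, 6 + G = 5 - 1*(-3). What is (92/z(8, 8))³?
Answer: 97336/729 ≈ 133.52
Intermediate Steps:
G = 2 (G = -6 + (5 - 1*(-3)) = -6 + (5 + 3) = -6 + 8 = 2)
z(j, A) = 18 (z(j, A) = 9*((2 + 2) - 2) = 9*(4 - 2) = 9*2 = 18)
(92/z(8, 8))³ = (92/18)³ = (92*(1/18))³ = (46/9)³ = 97336/729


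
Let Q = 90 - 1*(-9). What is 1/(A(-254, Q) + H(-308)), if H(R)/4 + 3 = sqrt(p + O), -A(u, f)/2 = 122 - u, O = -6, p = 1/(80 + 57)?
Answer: -26167/19994872 - I*sqrt(112477)/19994872 ≈ -0.0013087 - 1.6773e-5*I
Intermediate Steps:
Q = 99 (Q = 90 + 9 = 99)
p = 1/137 ≈ 0.0072993
A(u, f) = -244 + 2*u (A(u, f) = -2*(122 - u) = -244 + 2*u)
H(R) = -12 + 4*I*sqrt(112477)/137 (H(R) = -12 + 4*sqrt(1/137 - 6) = -12 + 4*sqrt(-821/137) = -12 + 4*(I*sqrt(112477)/137) = -12 + 4*I*sqrt(112477)/137)
1/(A(-254, Q) + H(-308)) = 1/((-244 + 2*(-254)) + (-12 + 4*I*sqrt(112477)/137)) = 1/((-244 - 508) + (-12 + 4*I*sqrt(112477)/137)) = 1/(-752 + (-12 + 4*I*sqrt(112477)/137)) = 1/(-764 + 4*I*sqrt(112477)/137)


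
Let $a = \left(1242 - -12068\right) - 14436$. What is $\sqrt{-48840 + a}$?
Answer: $i \sqrt{49966} \approx 223.53 i$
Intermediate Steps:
$a = -1126$ ($a = \left(1242 + 12068\right) - 14436 = 13310 - 14436 = -1126$)
$\sqrt{-48840 + a} = \sqrt{-48840 - 1126} = \sqrt{-49966} = i \sqrt{49966}$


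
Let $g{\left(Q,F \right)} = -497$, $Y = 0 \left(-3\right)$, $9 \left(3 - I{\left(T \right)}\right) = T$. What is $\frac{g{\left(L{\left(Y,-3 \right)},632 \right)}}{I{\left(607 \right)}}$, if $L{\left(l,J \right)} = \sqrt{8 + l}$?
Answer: $\frac{4473}{580} \approx 7.7121$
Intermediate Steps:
$I{\left(T \right)} = 3 - \frac{T}{9}$
$Y = 0$
$\frac{g{\left(L{\left(Y,-3 \right)},632 \right)}}{I{\left(607 \right)}} = - \frac{497}{3 - \frac{607}{9}} = - \frac{497}{- \frac{580}{9}} = \left(-497\right) \left(- \frac{9}{580}\right) = \frac{4473}{580}$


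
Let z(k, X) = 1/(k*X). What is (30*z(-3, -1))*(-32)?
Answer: -320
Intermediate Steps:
z(k, X) = 1/(X*k)
(30*z(-3, -1))*(-32) = (30*(1/(-1*(-3))))*(-32) = (30*(-1*(-⅓)))*(-32) = (30*(⅓))*(-32) = 10*(-32) = -320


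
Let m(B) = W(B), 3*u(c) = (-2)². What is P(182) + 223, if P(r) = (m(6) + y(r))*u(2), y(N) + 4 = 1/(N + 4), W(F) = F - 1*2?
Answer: 62219/279 ≈ 223.01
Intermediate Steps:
u(c) = 4/3 (u(c) = (⅓)*(-2)² = (⅓)*4 = 4/3)
W(F) = -2 + F (W(F) = F - 2 = -2 + F)
m(B) = -2 + B
y(N) = -4 + 1/(4 + N) (y(N) = -4 + 1/(N + 4) = -4 + 1/(4 + N))
P(r) = 16/3 + 4*(-15 - 4*r)/(3*(4 + r)) (P(r) = ((-2 + 6) + (-15 - 4*r)/(4 + r))*(4/3) = (4 + (-15 - 4*r)/(4 + r))*(4/3) = 16/3 + 4*(-15 - 4*r)/(3*(4 + r)))
P(182) + 223 = 4/(3*(4 + 182)) + 223 = (4/3)/186 + 223 = (4/3)*(1/186) + 223 = 2/279 + 223 = 62219/279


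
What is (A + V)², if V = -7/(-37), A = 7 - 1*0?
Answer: 70756/1369 ≈ 51.684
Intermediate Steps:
A = 7 (A = 7 + 0 = 7)
V = 7/37 (V = -7*(-1/37) = 7/37 ≈ 0.18919)
(A + V)² = (7 + 7/37)² = (266/37)² = 70756/1369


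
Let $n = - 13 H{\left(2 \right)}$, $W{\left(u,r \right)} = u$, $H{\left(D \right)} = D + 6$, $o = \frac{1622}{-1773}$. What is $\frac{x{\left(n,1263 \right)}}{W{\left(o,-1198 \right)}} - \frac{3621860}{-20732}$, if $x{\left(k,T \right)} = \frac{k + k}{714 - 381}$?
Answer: $\frac{27276477559}{155526281} \approx 175.38$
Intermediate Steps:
$o = - \frac{1622}{1773}$ ($o = 1622 \left(- \frac{1}{1773}\right) = - \frac{1622}{1773} \approx -0.91483$)
$H{\left(D \right)} = 6 + D$
$n = -104$ ($n = - 13 \left(6 + 2\right) = \left(-13\right) 8 = -104$)
$x{\left(k,T \right)} = \frac{2 k}{333}$
$\frac{x{\left(n,1263 \right)}}{W{\left(o,-1198 \right)}} - \frac{3621860}{-20732} = \frac{\frac{2}{333} \left(-104\right)}{- \frac{1622}{1773}} - \frac{3621860}{-20732} = \left(- \frac{208}{333}\right) \left(- \frac{1773}{1622}\right) - - \frac{905465}{5183} = \frac{20488}{30007} + \frac{905465}{5183} = \frac{27276477559}{155526281}$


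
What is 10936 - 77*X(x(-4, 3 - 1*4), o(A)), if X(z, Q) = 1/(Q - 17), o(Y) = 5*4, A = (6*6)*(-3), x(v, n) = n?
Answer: 32731/3 ≈ 10910.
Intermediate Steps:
A = -108 (A = 36*(-3) = -108)
o(Y) = 20
X(z, Q) = 1/(-17 + Q)
10936 - 77*X(x(-4, 3 - 1*4), o(A)) = 10936 - 77/(-17 + 20) = 10936 - 77/3 = 32731/3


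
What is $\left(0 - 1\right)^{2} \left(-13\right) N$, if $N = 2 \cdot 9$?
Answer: $-234$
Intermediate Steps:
$N = 18$
$\left(0 - 1\right)^{2} \left(-13\right) N = \left(0 - 1\right)^{2} \left(-13\right) 18 = \left(-1\right)^{2} \left(-13\right) 18 = 1 \left(-13\right) 18 = \left(-13\right) 18 = -234$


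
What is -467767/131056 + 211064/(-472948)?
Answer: -8888952525/2213666896 ≈ -4.0155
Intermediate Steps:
-467767/131056 + 211064/(-472948) = -467767*1/131056 + 211064*(-1/472948) = -467767/131056 - 7538/16891 = -8888952525/2213666896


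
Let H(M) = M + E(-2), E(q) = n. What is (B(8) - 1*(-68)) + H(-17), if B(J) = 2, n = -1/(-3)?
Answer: 160/3 ≈ 53.333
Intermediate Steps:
n = 1/3 (n = -1*(-1/3) = 1/3 ≈ 0.33333)
E(q) = 1/3
H(M) = 1/3 + M (H(M) = M + 1/3 = 1/3 + M)
(B(8) - 1*(-68)) + H(-17) = (2 - 1*(-68)) + (1/3 - 17) = (2 + 68) - 50/3 = 70 - 50/3 = 160/3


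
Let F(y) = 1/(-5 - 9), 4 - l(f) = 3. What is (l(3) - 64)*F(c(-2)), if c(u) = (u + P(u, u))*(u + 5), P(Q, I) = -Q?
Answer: 9/2 ≈ 4.5000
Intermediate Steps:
l(f) = 1 (l(f) = 4 - 1*3 = 4 - 3 = 1)
c(u) = 0 (c(u) = (u - u)*(u + 5) = 0*(5 + u) = 0)
F(y) = -1/14 (F(y) = 1/(-14) = -1/14)
(l(3) - 64)*F(c(-2)) = (1 - 64)*(-1/14) = -63*(-1/14) = 9/2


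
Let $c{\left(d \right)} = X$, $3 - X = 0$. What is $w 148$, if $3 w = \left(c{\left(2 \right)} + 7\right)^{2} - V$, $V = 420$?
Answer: $- \frac{47360}{3} \approx -15787.0$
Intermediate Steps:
$X = 3$ ($X = 3 - 0 = 3 + 0 = 3$)
$c{\left(d \right)} = 3$
$w = - \frac{320}{3}$ ($w = \frac{\left(3 + 7\right)^{2} - 420}{3} = \frac{10^{2} - 420}{3} = \frac{100 - 420}{3} = \frac{1}{3} \left(-320\right) = - \frac{320}{3} \approx -106.67$)
$w 148 = \left(- \frac{320}{3}\right) 148 = - \frac{47360}{3}$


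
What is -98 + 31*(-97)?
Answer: -3105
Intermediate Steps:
-98 + 31*(-97) = -98 - 3007 = -3105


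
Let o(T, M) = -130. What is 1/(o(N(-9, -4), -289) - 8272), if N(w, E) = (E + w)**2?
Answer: -1/8402 ≈ -0.00011902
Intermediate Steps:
1/(o(N(-9, -4), -289) - 8272) = 1/(-130 - 8272) = 1/(-8402) = -1/8402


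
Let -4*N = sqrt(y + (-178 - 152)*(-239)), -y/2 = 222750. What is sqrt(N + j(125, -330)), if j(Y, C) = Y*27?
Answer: sqrt(13500 - 11*I*sqrt(3030))/2 ≈ 58.109 - 1.3025*I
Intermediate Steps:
y = -445500 (y = -2*222750 = -445500)
j(Y, C) = 27*Y
N = -11*I*sqrt(3030)/4 (N = -sqrt(-445500 + (-178 - 152)*(-239))/4 = -sqrt(-445500 - 330*(-239))/4 = -sqrt(-445500 + 78870)/4 = -11*I*sqrt(3030)/4 ≈ -151.38*I)
sqrt(N + j(125, -330)) = sqrt(-11*I*sqrt(3030)/4 + 27*125) = sqrt(-11*I*sqrt(3030)/4 + 3375) = sqrt(3375 - 11*I*sqrt(3030)/4)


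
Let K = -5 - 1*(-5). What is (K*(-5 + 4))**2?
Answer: 0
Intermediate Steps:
K = 0 (K = -5 + 5 = 0)
(K*(-5 + 4))**2 = (0*(-5 + 4))**2 = (0*(-1))**2 = 0**2 = 0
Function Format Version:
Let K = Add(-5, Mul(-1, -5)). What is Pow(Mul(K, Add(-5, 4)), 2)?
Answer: 0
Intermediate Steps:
K = 0 (K = Add(-5, 5) = 0)
Pow(Mul(K, Add(-5, 4)), 2) = Pow(Mul(0, Add(-5, 4)), 2) = Pow(Mul(0, -1), 2) = Pow(0, 2) = 0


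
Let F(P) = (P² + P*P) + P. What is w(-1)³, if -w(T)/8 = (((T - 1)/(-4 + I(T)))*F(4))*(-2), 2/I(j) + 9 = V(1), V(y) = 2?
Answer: 2427715584/125 ≈ 1.9422e+7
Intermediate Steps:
I(j) = -2/7 (I(j) = 2/(-9 + 2) = 2/(-7) = 2*(-⅐) = -2/7)
F(P) = P + 2*P² (F(P) = (P² + P²) + P = 2*P² + P = P + 2*P²)
w(T) = 672/5 - 672*T/5 (w(T) = -8*((T - 1)/(-4 - 2/7))*(4*(1 + 2*4))*(-2) = -8*((-1 + T)/(-30/7))*(4*(1 + 8))*(-2) = -8*((-1 + T)*(-7/30))*(4*9)*(-2) = -8*(7/30 - 7*T/30)*36*(-2) = -8*(42/5 - 42*T/5)*(-2) = -8*(-84/5 + 84*T/5) = 672/5 - 672*T/5)
w(-1)³ = (672/5 - 672/5*(-1))³ = (672/5 + 672/5)³ = (1344/5)³ = 2427715584/125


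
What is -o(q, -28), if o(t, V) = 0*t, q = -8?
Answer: 0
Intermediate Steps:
o(t, V) = 0
-o(q, -28) = -1*0 = 0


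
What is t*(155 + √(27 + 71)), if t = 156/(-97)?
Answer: -24180/97 - 1092*√2/97 ≈ -265.20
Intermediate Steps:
t = -156/97 (t = 156*(-1/97) = -156/97 ≈ -1.6082)
t*(155 + √(27 + 71)) = -156*(155 + √(27 + 71))/97 = -156*(155 + √98)/97 = -156*(155 + 7*√2)/97 = -24180/97 - 1092*√2/97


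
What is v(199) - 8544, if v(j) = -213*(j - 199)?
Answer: -8544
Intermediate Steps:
v(j) = 42387 - 213*j (v(j) = -213*(-199 + j) = 42387 - 213*j)
v(199) - 8544 = (42387 - 213*199) - 8544 = (42387 - 42387) - 8544 = 0 - 8544 = -8544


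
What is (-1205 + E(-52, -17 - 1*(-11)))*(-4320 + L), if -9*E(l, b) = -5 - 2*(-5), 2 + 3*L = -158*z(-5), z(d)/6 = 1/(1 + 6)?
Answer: 142107100/27 ≈ 5.2632e+6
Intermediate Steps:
z(d) = 6/7 (z(d) = 6/(1 + 6) = 6/7)
L = -962/21 (L = -⅔ + (-158*6/7)/3 = -⅔ + (⅓)*(-948/7) = -⅔ - 316/7 = -962/21 ≈ -45.810)
E(l, b) = -5/9 (E(l, b) = -(-5 - 2*(-5))/9 = -(-5 + 10)/9 = -⅑*5 = -5/9)
(-1205 + E(-52, -17 - 1*(-11)))*(-4320 + L) = (-1205 - 5/9)*(-4320 - 962/21) = -10850/9*(-91682/21) = 142107100/27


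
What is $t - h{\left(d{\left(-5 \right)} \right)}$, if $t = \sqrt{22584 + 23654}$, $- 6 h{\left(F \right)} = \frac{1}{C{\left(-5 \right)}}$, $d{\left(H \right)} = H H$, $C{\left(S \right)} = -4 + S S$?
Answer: $\frac{1}{126} + \sqrt{46238} \approx 215.04$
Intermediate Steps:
$C{\left(S \right)} = -4 + S^{2}$
$d{\left(H \right)} = H^{2}$
$h{\left(F \right)} = - \frac{1}{126}$ ($h{\left(F \right)} = - \frac{1}{6 \left(-4 + \left(-5\right)^{2}\right)} = - \frac{1}{6 \left(-4 + 25\right)} = - \frac{1}{6 \cdot 21} = \left(- \frac{1}{6}\right) \frac{1}{21} = - \frac{1}{126}$)
$t = \sqrt{46238} \approx 215.03$
$t - h{\left(d{\left(-5 \right)} \right)} = \sqrt{46238} - - \frac{1}{126} = \sqrt{46238} + \frac{1}{126} = \frac{1}{126} + \sqrt{46238}$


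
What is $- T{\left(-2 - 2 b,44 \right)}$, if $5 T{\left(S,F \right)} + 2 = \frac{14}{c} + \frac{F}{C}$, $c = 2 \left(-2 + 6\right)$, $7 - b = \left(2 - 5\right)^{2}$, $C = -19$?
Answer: $\frac{39}{76} \approx 0.51316$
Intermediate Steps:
$b = -2$ ($b = 7 - \left(2 - 5\right)^{2} = 7 - \left(-3\right)^{2} = 7 - 9 = -2$)
$c = 8$ ($c = 2 \cdot 4 = 8$)
$T{\left(S,F \right)} = - \frac{1}{20} - \frac{F}{95}$ ($T{\left(S,F \right)} = - \frac{2}{5} + \frac{\frac{14}{8} + \frac{F}{-19}}{5} = - \frac{2}{5} + \frac{14 \cdot \frac{1}{8} + F \left(- \frac{1}{19}\right)}{5} = - \frac{2}{5} + \frac{\frac{7}{4} - \frac{F}{19}}{5} = - \frac{2}{5} - \left(- \frac{7}{20} + \frac{F}{95}\right) = - \frac{1}{20} - \frac{F}{95}$)
$- T{\left(-2 - 2 b,44 \right)} = - (- \frac{1}{20} - \frac{44}{95}) = \left(-1\right) \left(- \frac{39}{76}\right) = \frac{39}{76}$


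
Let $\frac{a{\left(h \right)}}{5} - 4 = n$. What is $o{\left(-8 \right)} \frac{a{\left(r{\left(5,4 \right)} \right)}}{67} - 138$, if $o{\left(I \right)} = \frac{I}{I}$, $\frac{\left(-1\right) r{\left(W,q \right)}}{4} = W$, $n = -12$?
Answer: $- \frac{9286}{67} \approx -138.6$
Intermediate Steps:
$r{\left(W,q \right)} = - 4 W$
$a{\left(h \right)} = -40$ ($a{\left(h \right)} = 20 + 5 \left(-12\right) = 20 - 60 = -40$)
$o{\left(I \right)} = 1$
$o{\left(-8 \right)} \frac{a{\left(r{\left(5,4 \right)} \right)}}{67} - 138 = 1 \left(- \frac{40}{67}\right) - 138 = - \frac{40}{67} - 138 = - \frac{9286}{67}$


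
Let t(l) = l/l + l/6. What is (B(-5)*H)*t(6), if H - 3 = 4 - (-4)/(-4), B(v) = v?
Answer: -60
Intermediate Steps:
H = 6 (H = 3 + (4 - (-4)/(-4)) = 3 + (4 - (-4)*(-1)/4) = 3 + (4 - 1*1) = 3 + (4 - 1) = 3 + 3 = 6)
t(l) = 1 + l/6 (t(l) = 1 + l*(⅙) = 1 + l/6)
(B(-5)*H)*t(6) = (-5*6)*(1 + (⅙)*6) = -30*(1 + 1) = -30*2 = -60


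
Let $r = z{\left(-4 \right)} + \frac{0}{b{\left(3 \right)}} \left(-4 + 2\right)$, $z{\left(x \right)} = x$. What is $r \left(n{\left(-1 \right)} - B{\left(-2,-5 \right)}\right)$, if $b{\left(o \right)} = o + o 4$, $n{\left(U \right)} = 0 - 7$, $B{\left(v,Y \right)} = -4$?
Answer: $12$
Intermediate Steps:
$n{\left(U \right)} = -7$ ($n{\left(U \right)} = 0 - 7 = -7$)
$b{\left(o \right)} = 5 o$ ($b{\left(o \right)} = o + 4 o = 5 o$)
$r = -4$ ($r = -4 + \frac{0}{5 \cdot 3} \left(-4 + 2\right) = -4 + \frac{0}{15} \left(-2\right) = -4 + 0 \cdot \frac{1}{15} \left(-2\right) = -4 + 0 \left(-2\right) = -4 + 0 = -4$)
$r \left(n{\left(-1 \right)} - B{\left(-2,-5 \right)}\right) = - 4 \left(-7 - -4\right) = - 4 \left(-7 + 4\right) = \left(-4\right) \left(-3\right) = 12$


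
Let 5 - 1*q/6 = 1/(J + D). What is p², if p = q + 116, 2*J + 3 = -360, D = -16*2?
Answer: 3888021316/182329 ≈ 21324.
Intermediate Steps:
D = -32
J = -363/2 (J = -3/2 + (½)*(-360) = -3/2 - 180 = -363/2 ≈ -181.50)
q = 12822/427 (q = 30 - 6/(-363/2 - 32) = 30 - 6/(-427/2) = 30 - 6*(-2/427) = 30 + 12/427 = 12822/427 ≈ 30.028)
p = 62354/427 (p = 12822/427 + 116 = 62354/427 ≈ 146.03)
p² = (62354/427)² = 3888021316/182329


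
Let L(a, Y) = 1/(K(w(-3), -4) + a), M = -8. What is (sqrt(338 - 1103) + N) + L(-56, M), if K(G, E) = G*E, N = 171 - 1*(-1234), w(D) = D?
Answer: 61819/44 + 3*I*sqrt(85) ≈ 1405.0 + 27.659*I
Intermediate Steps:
N = 1405 (N = 171 + 1234 = 1405)
K(G, E) = E*G
L(a, Y) = 1/(12 + a) (L(a, Y) = 1/(-4*(-3) + a) = 1/(12 + a))
(sqrt(338 - 1103) + N) + L(-56, M) = (sqrt(338 - 1103) + 1405) + 1/(12 - 56) = (sqrt(-765) + 1405) + 1/(-44) = (3*I*sqrt(85) + 1405) - 1/44 = (1405 + 3*I*sqrt(85)) - 1/44 = 61819/44 + 3*I*sqrt(85)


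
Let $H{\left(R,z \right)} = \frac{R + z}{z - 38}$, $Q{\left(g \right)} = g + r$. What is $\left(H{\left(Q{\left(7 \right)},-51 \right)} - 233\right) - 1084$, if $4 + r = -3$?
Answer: $- \frac{117162}{89} \approx -1316.4$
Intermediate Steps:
$r = -7$ ($r = -4 - 3 = -7$)
$Q{\left(g \right)} = -7 + g$ ($Q{\left(g \right)} = g - 7 = -7 + g$)
$H{\left(R,z \right)} = \frac{R + z}{-38 + z}$
$\left(H{\left(Q{\left(7 \right)},-51 \right)} - 233\right) - 1084 = \left(\frac{\left(-7 + 7\right) - 51}{-38 - 51} - 233\right) - 1084 = \left(\frac{0 - 51}{-89} - 233\right) - 1084 = \left(\left(- \frac{1}{89}\right) \left(-51\right) - 233\right) - 1084 = \left(\frac{51}{89} - 233\right) - 1084 = - \frac{20686}{89} - 1084 = - \frac{117162}{89}$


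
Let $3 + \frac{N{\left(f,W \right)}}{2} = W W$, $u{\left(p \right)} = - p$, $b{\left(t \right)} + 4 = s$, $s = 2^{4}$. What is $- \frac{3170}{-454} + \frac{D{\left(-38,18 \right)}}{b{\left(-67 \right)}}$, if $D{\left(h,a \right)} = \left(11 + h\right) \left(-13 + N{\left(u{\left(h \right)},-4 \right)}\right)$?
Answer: $- \frac{20219}{908} \approx -22.268$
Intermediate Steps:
$s = 16$
$b{\left(t \right)} = 12$ ($b{\left(t \right)} = -4 + 16 = 12$)
$N{\left(f,W \right)} = -6 + 2 W^{2}$ ($N{\left(f,W \right)} = -6 + 2 W W = -6 + 2 W^{2}$)
$D{\left(h,a \right)} = 143 + 13 h$ ($D{\left(h,a \right)} = \left(11 + h\right) \left(-13 - \left(6 - 2 \left(-4\right)^{2}\right)\right) = \left(11 + h\right) \left(-13 + \left(-6 + 2 \cdot 16\right)\right) = \left(11 + h\right) \left(-13 + \left(-6 + 32\right)\right) = \left(11 + h\right) \left(-13 + 26\right) = \left(11 + h\right) 13 = 143 + 13 h$)
$- \frac{3170}{-454} + \frac{D{\left(-38,18 \right)}}{b{\left(-67 \right)}} = - \frac{3170}{-454} + \frac{143 + 13 \left(-38\right)}{12} = \left(-3170\right) \left(- \frac{1}{454}\right) + \left(143 - 494\right) \frac{1}{12} = \frac{1585}{227} - \frac{117}{4} = - \frac{20219}{908}$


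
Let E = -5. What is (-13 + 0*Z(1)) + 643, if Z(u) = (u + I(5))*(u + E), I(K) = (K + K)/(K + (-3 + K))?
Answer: 630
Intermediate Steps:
I(K) = 2*K/(-3 + 2*K) (I(K) = (2*K)/(-3 + 2*K) = 2*K/(-3 + 2*K))
Z(u) = (-5 + u)*(10/7 + u) (Z(u) = (u + 2*5/(-3 + 2*5))*(u - 5) = (u + 2*5/(-3 + 10))*(-5 + u) = (u + 2*5/7)*(-5 + u) = (u + 2*5*(⅐))*(-5 + u) = (u + 10/7)*(-5 + u) = (10/7 + u)*(-5 + u) = (-5 + u)*(10/7 + u))
(-13 + 0*Z(1)) + 643 = (-13 + 0*(-50/7 + 1² - 25/7*1)) + 643 = (-13 + 0*(-50/7 + 1 - 25/7)) + 643 = (-13 + 0*(-68/7)) + 643 = (-13 + 0) + 643 = -13 + 643 = 630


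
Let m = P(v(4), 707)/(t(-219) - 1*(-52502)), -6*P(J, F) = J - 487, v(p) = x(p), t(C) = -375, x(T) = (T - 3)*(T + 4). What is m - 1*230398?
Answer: -72059738797/312762 ≈ -2.3040e+5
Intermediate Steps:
x(T) = (-3 + T)*(4 + T)
v(p) = -12 + p + p²
P(J, F) = 487/6 - J/6 (P(J, F) = -(J - 487)/6 = -(-487 + J)/6 = 487/6 - J/6)
m = 479/312762 (m = (487/6 - (-12 + 4 + 4²)/6)/(-375 - 1*(-52502)) = (487/6 - (-12 + 4 + 16)/6)/(-375 + 52502) = (487/6 - ⅙*8)/52127 = (487/6 - 4/3)*(1/52127) = (479/6)*(1/52127) = 479/312762 ≈ 0.0015315)
m - 1*230398 = 479/312762 - 1*230398 = 479/312762 - 230398 = -72059738797/312762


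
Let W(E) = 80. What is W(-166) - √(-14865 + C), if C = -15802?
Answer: 80 - I*√30667 ≈ 80.0 - 175.12*I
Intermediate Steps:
W(-166) - √(-14865 + C) = 80 - √(-14865 - 15802) = 80 - √(-30667) = 80 - I*√30667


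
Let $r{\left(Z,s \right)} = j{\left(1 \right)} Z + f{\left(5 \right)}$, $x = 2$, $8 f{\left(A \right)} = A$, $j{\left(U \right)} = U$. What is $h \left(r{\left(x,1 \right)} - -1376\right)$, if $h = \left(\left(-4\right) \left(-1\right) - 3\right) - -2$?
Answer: $\frac{33087}{8} \approx 4135.9$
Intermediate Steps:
$f{\left(A \right)} = \frac{A}{8}$
$h = 3$ ($h = \left(4 - 3\right) + 2 = 1 + 2 = 3$)
$r{\left(Z,s \right)} = \frac{5}{8} + Z$ ($r{\left(Z,s \right)} = 1 Z + \frac{1}{8} \cdot 5 = Z + \frac{5}{8} = \frac{5}{8} + Z$)
$h \left(r{\left(x,1 \right)} - -1376\right) = 3 \left(\left(\frac{5}{8} + 2\right) - -1376\right) = 3 \left(\frac{21}{8} + 1376\right) = 3 \cdot \frac{11029}{8} = \frac{33087}{8}$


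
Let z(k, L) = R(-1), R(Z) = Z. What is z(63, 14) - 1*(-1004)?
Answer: 1003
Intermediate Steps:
z(k, L) = -1
z(63, 14) - 1*(-1004) = -1 - 1*(-1004) = -1 + 1004 = 1003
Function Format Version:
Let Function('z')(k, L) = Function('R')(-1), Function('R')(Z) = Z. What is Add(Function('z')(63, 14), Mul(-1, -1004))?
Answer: 1003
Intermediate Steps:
Function('z')(k, L) = -1
Add(Function('z')(63, 14), Mul(-1, -1004)) = Add(-1, Mul(-1, -1004)) = Add(-1, 1004) = 1003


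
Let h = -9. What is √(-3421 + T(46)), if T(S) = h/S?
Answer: 5*I*√289570/46 ≈ 58.491*I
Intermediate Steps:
T(S) = -9/S
√(-3421 + T(46)) = √(-3421 - 9/46) = √(-157375/46) = 5*I*√289570/46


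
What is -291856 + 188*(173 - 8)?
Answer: -260836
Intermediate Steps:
-291856 + 188*(173 - 8) = -291856 + 188*165 = -291856 + 31020 = -260836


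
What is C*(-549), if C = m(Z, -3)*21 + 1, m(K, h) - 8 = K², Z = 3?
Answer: -196542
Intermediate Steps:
m(K, h) = 8 + K²
C = 358 (C = (8 + 3²)*21 + 1 = (8 + 9)*21 + 1 = 17*21 + 1 = 357 + 1 = 358)
C*(-549) = 358*(-549) = -196542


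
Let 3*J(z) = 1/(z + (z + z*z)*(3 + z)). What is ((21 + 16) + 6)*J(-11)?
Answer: -43/2673 ≈ -0.016087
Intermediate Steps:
J(z) = 1/(3*(z + (3 + z)*(z + z²))) (J(z) = 1/(3*(z + (z + z*z)*(3 + z))) = 1/(3*(z + (z + z²)*(3 + z))) = 1/(3*(z + (3 + z)*(z + z²))))
((21 + 16) + 6)*J(-11) = ((21 + 16) + 6)*((⅓)/(-11*(4 + (-11)² + 4*(-11)))) = (37 + 6)*((⅓)*(-1/11)/(4 + 121 - 44)) = 43*((⅓)*(-1/11)/81) = 43*((⅓)*(-1/11)*(1/81)) = 43*(-1/2673) = -43/2673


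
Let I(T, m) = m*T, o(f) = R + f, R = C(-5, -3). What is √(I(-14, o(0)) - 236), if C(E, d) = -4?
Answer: 6*I*√5 ≈ 13.416*I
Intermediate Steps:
R = -4
o(f) = -4 + f
I(T, m) = T*m
√(I(-14, o(0)) - 236) = √(-14*(-4 + 0) - 236) = √(-14*(-4) - 236) = √(56 - 236) = √(-180) = 6*I*√5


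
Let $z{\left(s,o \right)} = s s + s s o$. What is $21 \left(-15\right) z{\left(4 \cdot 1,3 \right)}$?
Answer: $-20160$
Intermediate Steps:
$z{\left(s,o \right)} = s^{2} + o s^{2}$ ($z{\left(s,o \right)} = s^{2} + s^{2} o = s^{2} + o s^{2}$)
$21 \left(-15\right) z{\left(4 \cdot 1,3 \right)} = 21 \left(-15\right) \left(4 \cdot 1\right)^{2} \left(1 + 3\right) = - 315 \cdot 4^{2} \cdot 4 = - 315 \cdot 16 \cdot 4 = \left(-315\right) 64 = -20160$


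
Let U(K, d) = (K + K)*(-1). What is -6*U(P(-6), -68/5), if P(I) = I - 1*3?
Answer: -108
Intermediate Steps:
P(I) = -3 + I (P(I) = I - 3 = -3 + I)
U(K, d) = -2*K (U(K, d) = (2*K)*(-1) = -2*K)
-6*U(P(-6), -68/5) = -(-12)*(-3 - 6) = -(-12)*(-9) = -6*18 = -108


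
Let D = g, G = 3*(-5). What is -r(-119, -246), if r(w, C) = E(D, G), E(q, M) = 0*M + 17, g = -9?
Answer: -17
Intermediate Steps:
G = -15
D = -9
E(q, M) = 17 (E(q, M) = 0 + 17 = 17)
r(w, C) = 17
-r(-119, -246) = -1*17 = -17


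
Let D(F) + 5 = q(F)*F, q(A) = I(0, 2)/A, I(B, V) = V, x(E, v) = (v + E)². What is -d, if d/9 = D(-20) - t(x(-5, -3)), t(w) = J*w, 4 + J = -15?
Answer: -10917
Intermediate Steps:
x(E, v) = (E + v)²
J = -19 (J = -4 - 15 = -19)
q(A) = 2/A
D(F) = -3 (D(F) = -5 + (2/F)*F = -5 + 2 = -3)
t(w) = -19*w
d = 10917 (d = 9*(-3 - (-19)*(-5 - 3)²) = 9*(-3 - (-19)*(-8)²) = 9*(-3 - (-19)*64) = 9*(-3 - 1*(-1216)) = 9*(-3 + 1216) = 9*1213 = 10917)
-d = -1*10917 = -10917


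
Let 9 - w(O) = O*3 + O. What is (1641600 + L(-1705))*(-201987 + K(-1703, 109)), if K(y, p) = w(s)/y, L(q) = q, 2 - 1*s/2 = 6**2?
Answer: -564097874545090/1703 ≈ -3.3124e+11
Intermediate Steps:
s = -68 (s = 4 - 2*6**2 = 4 - 2*36 = 4 - 72 = -68)
w(O) = 9 - 4*O (w(O) = 9 - (O*3 + O) = 9 - (3*O + O) = 9 - 4*O)
K(y, p) = 281/y (K(y, p) = (9 - 4*(-68))/y = (9 + 272)/y = 281/y)
(1641600 + L(-1705))*(-201987 + K(-1703, 109)) = (1641600 - 1705)*(-201987 + 281/(-1703)) = 1639895*(-201987 + 281*(-1/1703)) = 1639895*(-201987 - 281/1703) = 1639895*(-343984142/1703) = -564097874545090/1703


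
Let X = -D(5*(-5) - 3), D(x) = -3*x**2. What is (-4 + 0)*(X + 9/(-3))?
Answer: -9396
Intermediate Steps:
X = 2352 (X = -(-3)*(5*(-5) - 3)**2 = -(-3)*(-25 - 3)**2 = -(-3)*(-28)**2 = -(-3)*784 = -1*(-2352) = 2352)
(-4 + 0)*(X + 9/(-3)) = (-4 + 0)*(2352 + 9/(-3)) = -4*(2352 + 9*(-1/3)) = -4*(2352 - 3) = -4*2349 = -9396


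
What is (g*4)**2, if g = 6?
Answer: 576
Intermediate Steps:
(g*4)**2 = (6*4)**2 = 24**2 = 576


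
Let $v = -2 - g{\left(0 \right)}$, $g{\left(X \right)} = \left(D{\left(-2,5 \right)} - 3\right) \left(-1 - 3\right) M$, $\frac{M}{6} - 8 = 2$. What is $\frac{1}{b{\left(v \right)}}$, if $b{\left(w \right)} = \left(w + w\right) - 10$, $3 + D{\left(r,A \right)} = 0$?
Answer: $- \frac{1}{2894} \approx -0.00034554$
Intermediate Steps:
$M = 60$ ($M = 48 + 6 \cdot 2 = 48 + 12 = 60$)
$D{\left(r,A \right)} = -3$ ($D{\left(r,A \right)} = -3 + 0 = -3$)
$g{\left(X \right)} = 1440$ ($g{\left(X \right)} = \left(-3 - 3\right) \left(-1 - 3\right) 60 = - 6 \left(\left(-4\right) 60\right) = \left(-6\right) \left(-240\right) = 1440$)
$v = -1442$ ($v = -2 - 1440 = -1442$)
$b{\left(w \right)} = -10 + 2 w$ ($b{\left(w \right)} = 2 w - 10 = -10 + 2 w$)
$\frac{1}{b{\left(v \right)}} = \frac{1}{-10 + 2 \left(-1442\right)} = \frac{1}{-10 - 2884} = \frac{1}{-2894} = - \frac{1}{2894}$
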